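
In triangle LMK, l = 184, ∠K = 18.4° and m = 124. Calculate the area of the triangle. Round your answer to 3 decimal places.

3600.924

Area = ½·l·m·sin K ≈ 3600.9.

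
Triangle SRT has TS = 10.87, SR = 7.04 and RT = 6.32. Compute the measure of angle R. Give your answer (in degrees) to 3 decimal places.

By the law of cosines, cos R = (SR² + RT² − TS²) / (2·SR·RT) ≈ -0.32199, so ∠R ≈ 108.78°.

∠R ≈ 108.784°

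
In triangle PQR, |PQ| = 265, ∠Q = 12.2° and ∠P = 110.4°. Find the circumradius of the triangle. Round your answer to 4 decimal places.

The third angle is ∠R = 180° − ∠P − ∠Q = 57.40°.
Law of sines: |QR| = |PQ|·sin P/sin R ≈ 294.83.
Law of sines: |RP| = |PQ|·sin Q/sin R ≈ 66.474.
Circumradius = |PQ|/(2 sin R) ≈ 157.28.

157.2789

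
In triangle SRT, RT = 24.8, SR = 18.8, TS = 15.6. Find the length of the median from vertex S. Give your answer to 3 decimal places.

m_S ≈ 12.027

Median from S: ½√(2·TS² + 2·SR² − RT²) ≈ 12.027.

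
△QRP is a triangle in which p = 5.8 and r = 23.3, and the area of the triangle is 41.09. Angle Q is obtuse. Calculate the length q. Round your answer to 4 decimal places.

28.1264

From area = ½·r·p·sin Q, we get sin Q = 2·area/(r·p) ≈ 0.60811.
Taking the obtuse solution, ∠Q ≈ 142.55°.
Law of cosines then gives q ≈ 28.126.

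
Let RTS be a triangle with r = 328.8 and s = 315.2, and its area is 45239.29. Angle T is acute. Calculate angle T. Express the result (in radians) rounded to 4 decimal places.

∠T ≈ 1.0614 rad

From area = ½·s·r·sin T, we get sin T = 2·area/(s·r) ≈ 0.87303.
Taking the acute solution, ∠T ≈ 1.061 rad.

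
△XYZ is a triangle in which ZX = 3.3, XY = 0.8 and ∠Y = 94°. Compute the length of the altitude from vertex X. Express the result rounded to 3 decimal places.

0.798

Law of sines: sin Z = XY·sin Y/ZX ≈ 0.24183.
Since ZX ≥ XY, only the acute value applies: ∠Z ≈ 13.99°.
Then ∠X = 180° − ∠Y − ∠Z ≈ 72.01°.
Law of sines gives YZ = ZX·sin X/sin Y ≈ 3.1462.
Area = ½·ZX·XY·sin X ≈ 1.2554.
The altitude from X has length 2·area/YZ ≈ 0.79805.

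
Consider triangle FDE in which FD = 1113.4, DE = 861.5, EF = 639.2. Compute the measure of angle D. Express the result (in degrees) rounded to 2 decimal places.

By the law of cosines, cos D = (FD² + DE² − EF²) / (2·FD·DE) ≈ 0.82010, so ∠D ≈ 34.91°.

34.91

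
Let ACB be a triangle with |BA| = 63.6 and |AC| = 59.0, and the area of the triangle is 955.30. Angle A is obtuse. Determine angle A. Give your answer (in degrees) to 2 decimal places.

From area = ½·|BA|·|AC|·sin A, we get sin A = 2·area/(|BA|·|AC|) ≈ 0.50917.
Taking the obtuse solution, ∠A ≈ 149.39°.

∠A ≈ 149.39°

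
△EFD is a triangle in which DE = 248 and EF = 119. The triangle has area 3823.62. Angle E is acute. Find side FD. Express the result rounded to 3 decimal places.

136.591

From area = ½·DE·EF·sin E, we get sin E = 2·area/(DE·EF) ≈ 0.25912.
Taking the acute solution, ∠E ≈ 15.02°.
Law of cosines then gives FD ≈ 136.59.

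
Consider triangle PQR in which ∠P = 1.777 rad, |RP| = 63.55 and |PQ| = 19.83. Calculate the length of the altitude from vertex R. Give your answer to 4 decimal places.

62.2037

By the law of cosines, |QR|² = |RP|² + |PQ|² − 2·|RP|·|PQ|·cos P = 4947.9, so |QR| ≈ 70.341.
Area = ½·|RP|·|PQ|·sin P ≈ 616.75.
The altitude from R has length 2·area/|PQ| ≈ 62.204.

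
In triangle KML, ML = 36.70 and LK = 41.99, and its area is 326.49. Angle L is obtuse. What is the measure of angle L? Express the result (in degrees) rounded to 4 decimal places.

∠L ≈ 154.9298°

From area = ½·ML·LK·sin L, we get sin L = 2·area/(ML·LK) ≈ 0.42373.
Taking the obtuse solution, ∠L ≈ 154.93°.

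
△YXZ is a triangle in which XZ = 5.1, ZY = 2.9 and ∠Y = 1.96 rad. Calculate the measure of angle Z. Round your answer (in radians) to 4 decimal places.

∠Z ≈ 0.6276 rad

Law of sines: sin X = ZY·sin Y/XZ ≈ 0.52610.
Since XZ ≥ ZY, only the acute value applies: ∠X ≈ 0.554 rad.
Then ∠Z = π − ∠Y − ∠X ≈ 0.628 rad.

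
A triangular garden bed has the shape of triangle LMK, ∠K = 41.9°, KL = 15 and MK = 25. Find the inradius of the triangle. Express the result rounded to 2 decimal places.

By the law of cosines, LM² = MK² + KL² − 2·MK·KL·cos K = 291.77, so LM ≈ 17.081.
Area = ½·MK·KL·sin K ≈ 125.22.
Semiperimeter s = (25+15+17.081)/2 = 28.541.
Inradius = area/s = 125.22/28.541 ≈ 4.3874.

4.39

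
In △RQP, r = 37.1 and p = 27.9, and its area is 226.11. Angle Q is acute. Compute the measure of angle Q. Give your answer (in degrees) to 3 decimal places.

From area = ½·p·r·sin Q, we get sin Q = 2·area/(p·r) ≈ 0.43689.
Taking the acute solution, ∠Q ≈ 25.91°.

∠Q ≈ 25.906°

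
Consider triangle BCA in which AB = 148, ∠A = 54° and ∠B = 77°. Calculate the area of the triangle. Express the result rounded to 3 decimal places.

The third angle is ∠C = 180° − ∠A − ∠B = 49.00°.
Law of sines: CA = AB·sin B/sin C ≈ 191.08.
Law of sines: BC = AB·sin A/sin C ≈ 158.65.
Area = ½·AB·CA·sin A ≈ 11439.

area ≈ 11439.187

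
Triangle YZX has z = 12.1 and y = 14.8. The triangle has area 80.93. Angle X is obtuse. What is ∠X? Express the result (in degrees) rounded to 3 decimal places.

From area = ½·y·z·sin X, we get sin X = 2·area/(y·z) ≈ 0.90384.
Taking the obtuse solution, ∠X ≈ 115.33°.

115.332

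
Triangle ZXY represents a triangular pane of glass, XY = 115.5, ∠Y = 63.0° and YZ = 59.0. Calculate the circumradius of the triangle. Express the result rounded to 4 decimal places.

R ≈ 57.8674

By the law of cosines, ZX² = XY² + YZ² − 2·XY·YZ·cos Y = 10634, so ZX ≈ 103.12.
Area = ½·XY·YZ·sin Y ≈ 3035.9.
Circumradius = ZX/(2 sin Y) ≈ 57.867.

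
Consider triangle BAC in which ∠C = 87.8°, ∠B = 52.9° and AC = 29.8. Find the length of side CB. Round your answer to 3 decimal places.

23.665

The third angle is ∠A = 180° − ∠C − ∠B = 39.30°.
Law of sines: CB = AC·sin A/sin B ≈ 23.665.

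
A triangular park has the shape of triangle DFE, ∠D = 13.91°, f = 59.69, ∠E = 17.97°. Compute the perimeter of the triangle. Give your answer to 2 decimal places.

The third angle is ∠F = 180° − ∠E − ∠D = 148.12°.
Law of sines: d = f·sin D/sin F ≈ 27.169.
Law of sines: e = f·sin E/sin F ≈ 34.868.
Semiperimeter s = (27.169+59.69+34.868)/2 = 60.864.
Perimeter = 27.169 + 59.69 + 34.868 = 121.73.

121.73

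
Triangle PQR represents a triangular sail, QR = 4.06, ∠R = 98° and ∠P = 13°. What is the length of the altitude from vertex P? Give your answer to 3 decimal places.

The third angle is ∠Q = 180° − ∠R − ∠P = 69.00°.
Law of sines: RP = QR·sin Q/sin P ≈ 16.85.
Law of sines: PQ = QR·sin R/sin P ≈ 17.873.
Area = ½·QR·RP·sin R ≈ 33.872.
The altitude from P has length 2·area/QR ≈ 16.686.

16.686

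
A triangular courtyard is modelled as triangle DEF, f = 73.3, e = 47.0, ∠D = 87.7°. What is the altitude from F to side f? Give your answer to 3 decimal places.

46.962

By the law of cosines, d² = e² + f² − 2·e·f·cos D = 7305.4, so d ≈ 85.471.
Area = ½·e·f·sin D ≈ 1721.2.
The altitude from F has length 2·area/f ≈ 46.962.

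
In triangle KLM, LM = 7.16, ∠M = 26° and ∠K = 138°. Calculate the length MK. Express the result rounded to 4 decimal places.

2.9494

The third angle is ∠L = 180° − ∠M − ∠K = 16.00°.
Law of sines: MK = LM·sin L/sin K ≈ 2.9494.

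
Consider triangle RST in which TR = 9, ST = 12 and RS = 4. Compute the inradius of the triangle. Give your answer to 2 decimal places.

r ≈ 1.09

Semiperimeter s = (12 + 9 + 4)/2 = 12.5.
Heron's formula: area = √(12.5·0.5·3.5·8.5) ≈ 13.636.
Inradius = area/s = 13.636/12.5 ≈ 1.0909.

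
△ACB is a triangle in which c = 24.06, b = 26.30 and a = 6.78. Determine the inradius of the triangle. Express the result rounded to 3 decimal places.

Semiperimeter s = (6.78 + 24.06 + 26.3)/2 = 28.57.
Heron's formula: area = √(28.57·21.79·4.51·2.27) ≈ 79.833.
Inradius = area/s = 79.833/28.57 ≈ 2.7943.

r ≈ 2.794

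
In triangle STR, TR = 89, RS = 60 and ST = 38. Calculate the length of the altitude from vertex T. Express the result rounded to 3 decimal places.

h_T ≈ 29.482

Semiperimeter s = (89 + 60 + 38)/2 = 93.5.
Heron's formula: area = √(93.5·4.5·33.5·55.5) ≈ 884.47.
The altitude from T has length 2·area/RS ≈ 29.482.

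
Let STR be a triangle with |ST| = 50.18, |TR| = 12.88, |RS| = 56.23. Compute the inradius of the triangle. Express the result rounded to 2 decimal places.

r ≈ 5.03

Semiperimeter s = (12.88 + 56.23 + 50.18)/2 = 59.645.
Heron's formula: area = √(59.645·46.765·3.415·9.465) ≈ 300.26.
Inradius = area/s = 300.26/59.645 ≈ 5.0342.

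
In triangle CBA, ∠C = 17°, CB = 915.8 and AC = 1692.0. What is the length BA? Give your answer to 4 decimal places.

By the law of cosines, BA² = AC² + CB² − 2·AC·CB·cos C = 7.379e+05, so BA ≈ 859.01.

859.0116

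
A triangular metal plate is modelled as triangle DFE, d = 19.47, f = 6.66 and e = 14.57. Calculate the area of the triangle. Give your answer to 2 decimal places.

area ≈ 37.64

Semiperimeter s = (19.47 + 6.66 + 14.57)/2 = 20.35.
Heron's formula: area = √(20.35·0.88·13.69·5.78) ≈ 37.643.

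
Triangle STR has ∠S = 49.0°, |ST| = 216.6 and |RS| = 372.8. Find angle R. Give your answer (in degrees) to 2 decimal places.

By the law of cosines, |TR|² = |RS|² + |ST|² − 2·|RS|·|ST|·cos S = 79944, so |TR| ≈ 282.74.
Law of cosines again: cos R = (|TR|² + |RS|² − |ST|²)/(2·|TR|·|RS|) ≈ 0.81593, so ∠R ≈ 35.32°.

∠R ≈ 35.32°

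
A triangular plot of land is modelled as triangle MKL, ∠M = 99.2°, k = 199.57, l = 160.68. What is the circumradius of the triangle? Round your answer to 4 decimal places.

By the law of cosines, m² = k² + l² − 2·k·l·cos M = 75900, so m ≈ 275.5.
Area = ½·k·l·sin M ≈ 15827.
Circumradius = m/(2 sin M) ≈ 139.54.

R ≈ 139.5449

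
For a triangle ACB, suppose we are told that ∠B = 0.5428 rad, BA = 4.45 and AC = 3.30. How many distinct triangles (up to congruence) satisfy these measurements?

BA·sin B = 4.45·sin(0.5428 rad) ≈ 2.299.
Since BA sin B < AC < BA (2.299 < 3.30 < 4.45), two triangles exist.

2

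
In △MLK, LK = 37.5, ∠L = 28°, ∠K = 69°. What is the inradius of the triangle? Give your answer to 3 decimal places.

The third angle is ∠M = 180° − ∠L − ∠K = 83.00°.
Law of sines: KM = LK·sin L/sin M ≈ 17.737.
Law of sines: ML = LK·sin K/sin M ≈ 35.272.
Area = ½·LK·KM·sin K ≈ 310.49.
Semiperimeter s = (37.5+17.737+35.272)/2 = 45.255.
Inradius = area/s = 310.49/45.255 ≈ 6.8609.

r ≈ 6.861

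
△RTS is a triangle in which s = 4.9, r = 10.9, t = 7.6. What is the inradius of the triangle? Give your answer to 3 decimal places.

Semiperimeter p = (10.9 + 7.6 + 4.9)/2 = 11.7.
Heron's formula: area = √(11.7·0.8·4.1·6.8) ≈ 16.154.
Inradius = area/p = 16.154/11.7 ≈ 1.3807.

1.381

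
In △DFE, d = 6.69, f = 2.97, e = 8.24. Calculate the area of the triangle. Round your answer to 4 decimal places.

Semiperimeter s = (6.69 + 2.97 + 8.24)/2 = 8.95.
Heron's formula: area = √(8.95·2.26·5.98·0.71) ≈ 9.2671.

9.2671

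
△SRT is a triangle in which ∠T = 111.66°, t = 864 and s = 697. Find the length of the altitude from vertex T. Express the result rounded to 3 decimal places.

Law of sines: sin S = s·sin T/t ≈ 0.74975.
Since t ≥ s, only the acute value applies: ∠S ≈ 48.57°.
Then ∠R = 180° − ∠T − ∠S ≈ 19.77°.
Law of sines gives r = t·sin R/sin T ≈ 314.46.
Area = ½·t·s·sin R ≈ 1.0185e+05.
The altitude from T has length 2·area/t ≈ 235.77.

h_T ≈ 235.770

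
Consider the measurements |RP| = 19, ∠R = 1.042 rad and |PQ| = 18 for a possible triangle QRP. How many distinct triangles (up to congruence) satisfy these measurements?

|RP|·sin R = 19·sin(1.042 rad) ≈ 16.4.
Since |RP| sin R < |PQ| < |RP| (16.4 < 18 < 19), two triangles exist.

2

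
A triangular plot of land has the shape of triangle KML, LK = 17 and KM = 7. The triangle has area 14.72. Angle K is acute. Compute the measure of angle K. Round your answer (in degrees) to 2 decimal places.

14.32

From area = ½·LK·KM·sin K, we get sin K = 2·area/(LK·KM) ≈ 0.24739.
Taking the acute solution, ∠K ≈ 14.32°.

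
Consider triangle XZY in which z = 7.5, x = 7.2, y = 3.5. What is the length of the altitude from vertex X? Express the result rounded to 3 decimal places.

3.457

Semiperimeter s = (7.2 + 7.5 + 3.5)/2 = 9.1.
Heron's formula: area = √(9.1·1.9·1.6·5.6) ≈ 12.447.
The altitude from X has length 2·area/x ≈ 3.4574.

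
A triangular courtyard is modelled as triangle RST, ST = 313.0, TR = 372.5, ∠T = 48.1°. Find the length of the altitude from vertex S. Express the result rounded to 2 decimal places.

By the law of cosines, RS² = ST² + TR² − 2·ST·TR·cos T = 80997, so RS ≈ 284.6.
Area = ½·ST·TR·sin T ≈ 43391.
The altitude from S has length 2·area/TR ≈ 232.97.

h_S ≈ 232.97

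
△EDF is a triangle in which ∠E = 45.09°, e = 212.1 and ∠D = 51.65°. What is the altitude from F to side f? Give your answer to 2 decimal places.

166.34

The third angle is ∠F = 180° − ∠E − ∠D = 83.26°.
Law of sines: d = e·sin D/sin E ≈ 234.87.
Law of sines: f = e·sin F/sin E ≈ 297.41.
Area = ½·e·d·sin F ≈ 24735.
The altitude from F has length 2·area/f ≈ 166.34.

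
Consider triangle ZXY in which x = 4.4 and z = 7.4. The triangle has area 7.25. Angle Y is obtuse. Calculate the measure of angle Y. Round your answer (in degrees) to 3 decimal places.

153.555

From area = ½·z·x·sin Y, we get sin Y = 2·area/(z·x) ≈ 0.44533.
Taking the obtuse solution, ∠Y ≈ 153.56°.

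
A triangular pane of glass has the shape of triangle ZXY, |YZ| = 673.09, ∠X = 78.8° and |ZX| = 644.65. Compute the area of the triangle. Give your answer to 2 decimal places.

112488.54

Law of sines: sin Y = |ZX|·sin X/|YZ| ≈ 0.93951.
Since |YZ| ≥ |ZX|, only the acute value applies: ∠Y ≈ 69.97°.
Then ∠Z = 180° − ∠X − ∠Y ≈ 31.23°.
Law of sines gives |XY| = |YZ|·sin Z/sin X ≈ 355.77.
Area = ½·|YZ|·|ZX|·sin Z ≈ 1.1249e+05.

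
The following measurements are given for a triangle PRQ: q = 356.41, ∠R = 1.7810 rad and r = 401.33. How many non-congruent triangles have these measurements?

1

q·sin R = 356.41·sin(1.7810 rad) ≈ 348.6.
Since ∠R is not acute, a triangle exists only if r > q; here r > q, so there is exactly one triangle.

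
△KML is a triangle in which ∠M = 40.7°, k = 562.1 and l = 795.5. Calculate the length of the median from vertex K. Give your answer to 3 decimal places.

m_K ≈ 610.581

By the law of cosines, m² = l² + k² − 2·l·k·cos M = 2.7078e+05, so m ≈ 520.36.
Median from K: ½√(2·m² + 2·l² − k²) ≈ 610.58.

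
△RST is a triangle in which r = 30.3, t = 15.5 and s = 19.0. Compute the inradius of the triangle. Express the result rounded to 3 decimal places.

3.831

Semiperimeter p = (30.3 + 19 + 15.5)/2 = 32.4.
Heron's formula: area = √(32.4·2.1·13.4·16.9) ≈ 124.13.
Inradius = area/p = 124.13/32.4 ≈ 3.8312.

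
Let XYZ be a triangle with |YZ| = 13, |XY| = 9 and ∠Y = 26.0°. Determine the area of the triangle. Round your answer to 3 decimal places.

25.645

Area = ½·|XY|·|YZ|·sin Y ≈ 25.645.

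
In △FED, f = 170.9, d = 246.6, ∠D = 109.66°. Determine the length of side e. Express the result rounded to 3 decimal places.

Law of sines: sin F = f·sin D/d ≈ 0.65263.
Since d ≥ f, only the acute value applies: ∠F ≈ 40.74°.
Then ∠E = 180° − ∠D − ∠F ≈ 29.60°.
Law of sines gives e = d·sin E/sin D ≈ 129.35.

129.347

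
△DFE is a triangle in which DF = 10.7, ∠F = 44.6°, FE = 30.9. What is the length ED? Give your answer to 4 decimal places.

By the law of cosines, ED² = DF² + FE² − 2·DF·FE·cos F = 598.47, so ED ≈ 24.464.

24.4636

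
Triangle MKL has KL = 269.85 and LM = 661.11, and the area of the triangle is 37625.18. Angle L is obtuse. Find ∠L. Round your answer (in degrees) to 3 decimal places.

∠L ≈ 155.051°

From area = ½·KL·LM·sin L, we get sin L = 2·area/(KL·LM) ≈ 0.42181.
Taking the obtuse solution, ∠L ≈ 155.05°.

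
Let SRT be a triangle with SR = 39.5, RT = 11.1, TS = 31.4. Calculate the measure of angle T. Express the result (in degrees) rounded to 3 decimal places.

By the law of cosines, cos T = (RT² + TS² − SR²) / (2·RT·TS) ≈ -0.64710, so ∠T ≈ 130.32°.

130.323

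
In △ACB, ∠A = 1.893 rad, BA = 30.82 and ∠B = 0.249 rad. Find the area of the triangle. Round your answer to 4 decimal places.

The third angle is ∠C = π − ∠B − ∠A = 1.000 rad.
Law of sines: CB = BA·sin A/sin C ≈ 34.751.
Law of sines: AC = BA·sin B/sin C ≈ 9.0284.
Area = ½·BA·CB·sin B ≈ 131.97.

area ≈ 131.9677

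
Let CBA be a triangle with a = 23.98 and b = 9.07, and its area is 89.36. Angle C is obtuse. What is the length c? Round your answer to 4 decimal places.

From area = ½·b·a·sin C, we get sin C = 2·area/(b·a) ≈ 0.82171.
Taking the obtuse solution, ∠C ≈ 2.177 rad.
Law of cosines then gives c ≈ 30.087.

30.0868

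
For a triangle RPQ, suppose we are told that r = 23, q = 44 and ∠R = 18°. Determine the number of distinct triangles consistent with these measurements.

q·sin R = 44·sin(18°) ≈ 13.6.
Since q sin R < r < q (13.6 < 23 < 44), two triangles exist.

2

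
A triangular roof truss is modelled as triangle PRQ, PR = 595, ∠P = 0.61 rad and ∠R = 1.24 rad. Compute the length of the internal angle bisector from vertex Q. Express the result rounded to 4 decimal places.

The third angle is ∠Q = π − ∠P − ∠R = 1.292 rad.
Law of sines: RQ = PR·sin P/sin Q ≈ 354.59.
Law of sines: QP = PR·sin R/sin Q ≈ 585.41.
The bisector from Q has length 2·RQ·QP·cos(∠Q/2)/(RQ+QP) ≈ 352.72.

t_Q ≈ 352.7182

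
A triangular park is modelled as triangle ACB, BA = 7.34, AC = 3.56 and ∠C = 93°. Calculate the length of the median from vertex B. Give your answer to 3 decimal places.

Law of sines: sin B = AC·sin C/BA ≈ 0.48435.
Since BA ≥ AC, only the acute value applies: ∠B ≈ 28.97°.
Then ∠A = 180° − ∠C − ∠B ≈ 58.03°.
Law of sines gives CB = BA·sin A/sin C ≈ 6.2353.
Median from B: ½√(2·CB² + 2·BA² − AC²) ≈ 6.5733.

m_B ≈ 6.573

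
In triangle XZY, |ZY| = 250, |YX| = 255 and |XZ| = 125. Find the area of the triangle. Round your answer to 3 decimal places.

Semiperimeter s = (250 + 255 + 125)/2 = 315.
Heron's formula: area = √(315·65·60·190) ≈ 15278.

area ≈ 15277.925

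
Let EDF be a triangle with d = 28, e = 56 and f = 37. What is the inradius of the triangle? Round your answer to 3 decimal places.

Semiperimeter s = (56 + 28 + 37)/2 = 60.5.
Heron's formula: area = √(60.5·4.5·32.5·23.5) ≈ 455.99.
Inradius = area/s = 455.99/60.5 ≈ 7.5371.

7.537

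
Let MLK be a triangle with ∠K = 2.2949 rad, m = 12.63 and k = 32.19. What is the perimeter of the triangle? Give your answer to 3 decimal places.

67.221

Law of sines: sin M = m·sin K/k ≈ 0.29391.
Since k ≥ m, only the acute value applies: ∠M ≈ 0.2983 rad.
Then ∠L = π − ∠K − ∠M ≈ 0.5484 rad.
Law of sines gives l = k·sin L/sin K ≈ 22.401.
Semiperimeter s = (12.63+22.401+32.19)/2 = 33.611.
Perimeter = 12.63 + 22.401 + 32.19 = 67.221.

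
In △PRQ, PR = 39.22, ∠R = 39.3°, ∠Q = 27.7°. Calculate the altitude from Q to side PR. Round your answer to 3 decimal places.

h_Q ≈ 49.192

The third angle is ∠P = 180° − ∠R − ∠Q = 113.00°.
Law of sines: RQ = PR·sin P/sin Q ≈ 77.666.
Law of sines: QP = PR·sin R/sin Q ≈ 53.44.
Area = ½·PR·RQ·sin R ≈ 964.65.
The altitude from Q has length 2·area/PR ≈ 49.192.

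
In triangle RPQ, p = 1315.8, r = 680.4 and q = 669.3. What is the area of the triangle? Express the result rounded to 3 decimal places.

Semiperimeter s = (680.4 + 1315.8 + 669.3)/2 = 1332.8.
Heron's formula: area = √(1332.8·652.35·16.95·663.45) ≈ 98879.

area ≈ 98878.901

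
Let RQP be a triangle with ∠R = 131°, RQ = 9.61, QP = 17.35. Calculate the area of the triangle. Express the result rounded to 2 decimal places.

Law of sines: sin P = RQ·sin R/QP ≈ 0.41803.
Since QP ≥ RQ, only the acute value applies: ∠P ≈ 24.71°.
Then ∠Q = 180° − ∠R − ∠P ≈ 24.29°.
Law of sines gives PR = QP·sin Q/sin R ≈ 9.4566.
Area = ½·QP·RQ·sin Q ≈ 34.293.

area ≈ 34.29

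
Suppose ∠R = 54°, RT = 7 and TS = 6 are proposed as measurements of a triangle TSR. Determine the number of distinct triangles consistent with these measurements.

2

RT·sin R = 7·sin(54°) ≈ 5.663.
Since RT sin R < TS < RT (5.663 < 6 < 7), two triangles exist.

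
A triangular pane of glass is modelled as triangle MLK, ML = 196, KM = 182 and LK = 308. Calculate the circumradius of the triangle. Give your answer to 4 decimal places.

By the law of cosines, cos M = (KM² + ML² − LK²) / (2·KM·ML) ≈ -0.32692, so ∠M ≈ 109.08°.
Circumradius = LK/(2 sin M) ≈ 162.95.

162.9542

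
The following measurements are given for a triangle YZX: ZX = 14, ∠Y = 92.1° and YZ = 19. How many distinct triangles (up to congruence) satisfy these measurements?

0

YZ·sin Y = 19·sin(92.1°) ≈ 18.99.
Since ∠Y is not acute, a triangle exists only if ZX > YZ; here ZX ≤ YZ, so there is no triangle.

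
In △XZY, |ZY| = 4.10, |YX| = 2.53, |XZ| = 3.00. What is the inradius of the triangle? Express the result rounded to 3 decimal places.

Semiperimeter s = (4.1 + 2.53 + 3)/2 = 4.815.
Heron's formula: area = √(4.815·0.715·2.285·1.815) ≈ 3.7786.
Inradius = area/s = 3.7786/4.815 ≈ 0.78476.

0.785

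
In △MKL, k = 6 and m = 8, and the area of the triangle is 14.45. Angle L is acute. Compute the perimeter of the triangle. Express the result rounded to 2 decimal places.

From area = ½·m·k·sin L, we get sin L = 2·area/(m·k) ≈ 0.60208.
Taking the acute solution, ∠L ≈ 37.02°.
Law of cosines then gives l ≈ 4.8322.
Perimeter = 8 + 6 + 4.8322 = 18.832.

perimeter ≈ 18.83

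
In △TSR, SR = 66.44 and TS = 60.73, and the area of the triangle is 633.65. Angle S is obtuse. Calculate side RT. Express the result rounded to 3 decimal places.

125.554

From area = ½·TS·SR·sin S, we get sin S = 2·area/(TS·SR) ≈ 0.31408.
Taking the obtuse solution, ∠S ≈ 161.69°.
Law of cosines then gives RT ≈ 125.55.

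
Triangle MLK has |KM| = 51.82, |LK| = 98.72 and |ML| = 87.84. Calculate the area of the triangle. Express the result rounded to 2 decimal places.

2270.03

Semiperimeter s = (98.72 + 51.82 + 87.84)/2 = 119.19.
Heron's formula: area = √(119.19·20.47·67.37·31.35) ≈ 2270.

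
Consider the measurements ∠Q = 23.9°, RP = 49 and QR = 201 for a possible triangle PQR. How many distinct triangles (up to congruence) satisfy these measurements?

0

QR·sin Q = 201·sin(23.9°) ≈ 81.43.
Since RP = 49 < 81.43 = QR sin Q, no triangle exists.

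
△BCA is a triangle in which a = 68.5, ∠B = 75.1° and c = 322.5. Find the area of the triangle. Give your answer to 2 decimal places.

Area = ½·c·a·sin B ≈ 10674.

10674.23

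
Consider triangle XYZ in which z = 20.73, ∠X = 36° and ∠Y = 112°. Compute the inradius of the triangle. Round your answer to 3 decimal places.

r ≈ 5.525

The third angle is ∠Z = 180° − ∠X − ∠Y = 32.00°.
Law of sines: x = z·sin X/sin Z ≈ 22.994.
Law of sines: y = z·sin Y/sin Z ≈ 36.271.
Area = ½·z·x·sin Y ≈ 220.98.
Semiperimeter s = (22.994+36.271+20.73)/2 = 39.997.
Inradius = area/s = 220.98/39.997 ≈ 5.5248.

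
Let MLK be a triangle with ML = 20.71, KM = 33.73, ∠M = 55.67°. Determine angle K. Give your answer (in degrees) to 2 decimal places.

By the law of cosines, LK² = KM² + ML² − 2·KM·ML·cos M = 778.71, so LK ≈ 27.905.
Law of cosines again: cos K = (LK² + KM² − ML²)/(2·LK·KM) ≈ 0.79018, so ∠K ≈ 37.80°.

∠K ≈ 37.80°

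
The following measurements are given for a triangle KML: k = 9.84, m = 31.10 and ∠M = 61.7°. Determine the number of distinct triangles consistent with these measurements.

1

k·sin M = 9.84·sin(61.7°) ≈ 8.664.
Since m ≥ k, exactly one triangle exists.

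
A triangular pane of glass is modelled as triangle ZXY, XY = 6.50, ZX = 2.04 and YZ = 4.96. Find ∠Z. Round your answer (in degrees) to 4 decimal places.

By the law of cosines, cos Z = (YZ² + ZX² − XY²) / (2·YZ·ZX) ≈ -0.66645, so ∠Z ≈ 131.79°.

∠Z ≈ 131.7936°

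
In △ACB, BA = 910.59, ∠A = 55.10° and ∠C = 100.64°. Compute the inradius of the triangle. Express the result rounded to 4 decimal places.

138.6068

The third angle is ∠B = 180° − ∠A − ∠C = 24.26°.
Law of sines: CB = BA·sin A/sin C ≈ 759.89.
Law of sines: AC = BA·sin B/sin C ≈ 380.69.
Area = ½·BA·CB·sin B ≈ 1.4215e+05.
Semiperimeter s = (759.89+910.59+380.69)/2 = 1025.6.
Inradius = area/s = 1.4215e+05/1025.6 ≈ 138.61.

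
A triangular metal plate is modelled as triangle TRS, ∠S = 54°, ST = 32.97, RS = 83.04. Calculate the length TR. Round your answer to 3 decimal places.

69.023

By the law of cosines, TR² = RS² + ST² − 2·RS·ST·cos S = 4764.2, so TR ≈ 69.023.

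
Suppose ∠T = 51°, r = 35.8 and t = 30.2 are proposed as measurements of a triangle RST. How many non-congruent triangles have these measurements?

2

r·sin T = 35.8·sin(51°) ≈ 27.82.
Since r sin T < t < r (27.82 < 30.2 < 35.8), two triangles exist.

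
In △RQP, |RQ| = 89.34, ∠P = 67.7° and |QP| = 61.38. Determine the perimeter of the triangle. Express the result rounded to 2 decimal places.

242.98

Law of sines: sin R = |QP|·sin P/|RQ| ≈ 0.63565.
Since |RQ| ≥ |QP|, only the acute value applies: ∠R ≈ 39.47°.
Then ∠Q = 180° − ∠P − ∠R ≈ 72.83°.
Law of sines gives |PR| = |RQ|·sin Q/sin P ≈ 92.259.
Semiperimeter s = (61.38+92.259+89.34)/2 = 121.49.
Perimeter = 61.38 + 92.259 + 89.34 = 242.98.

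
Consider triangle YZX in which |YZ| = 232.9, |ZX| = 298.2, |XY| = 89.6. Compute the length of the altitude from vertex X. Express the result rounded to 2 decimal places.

Semiperimeter s = (298.2 + 89.6 + 232.9)/2 = 310.35.
Heron's formula: area = √(310.35·12.15·220.75·77.45) ≈ 8029.3.
The altitude from X has length 2·area/|YZ| ≈ 68.95.

h_X ≈ 68.95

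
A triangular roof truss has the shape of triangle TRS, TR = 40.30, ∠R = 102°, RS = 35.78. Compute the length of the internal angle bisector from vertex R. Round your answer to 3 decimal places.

23.855

By the law of cosines, ST² = TR² + RS² − 2·TR·RS·cos R = 3503.9, so ST ≈ 59.194.
The bisector from R has length 2·TR·RS·cos(∠R/2)/(TR+RS) ≈ 23.855.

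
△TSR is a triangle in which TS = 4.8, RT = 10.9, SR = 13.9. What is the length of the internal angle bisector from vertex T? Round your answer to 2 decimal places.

3.36

By the law of cosines, cos T = (RT² + TS² − SR²) / (2·RT·TS) ≈ -0.49083, so ∠T ≈ 119.39°.
The bisector from T has length 2·RT·TS·cos(∠T/2)/(RT+TS) ≈ 3.3629.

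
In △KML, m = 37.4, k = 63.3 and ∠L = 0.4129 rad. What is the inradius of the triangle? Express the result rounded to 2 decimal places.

By the law of cosines, l² = k² + m² − 2·k·m·cos L = 1068.7, so l ≈ 32.691.
Area = ½·k·m·sin L ≈ 474.98.
Semiperimeter s = (63.3+37.4+32.691)/2 = 66.696.
Inradius = area/s = 474.98/66.696 ≈ 7.1217.

r ≈ 7.12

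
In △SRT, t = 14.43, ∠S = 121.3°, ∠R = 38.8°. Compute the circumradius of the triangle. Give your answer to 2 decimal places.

21.20

The third angle is ∠T = 180° − ∠S − ∠R = 19.90°.
Law of sines: s = t·sin S/sin T ≈ 36.224.
Law of sines: r = t·sin R/sin T ≈ 26.564.
Circumradius = t/(2 sin T) ≈ 21.197.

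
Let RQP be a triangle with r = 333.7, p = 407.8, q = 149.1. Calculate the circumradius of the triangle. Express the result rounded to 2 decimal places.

215.90

By the law of cosines, cos R = (q² + p² − r²) / (2·q·p) ≈ 0.63464, so ∠R ≈ 50.61°.
Circumradius = r/(2 sin R) ≈ 215.9.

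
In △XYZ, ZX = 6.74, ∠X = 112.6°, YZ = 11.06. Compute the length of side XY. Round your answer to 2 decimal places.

6.55

Law of sines: sin Y = ZX·sin X/YZ ≈ 0.56261.
Since YZ ≥ ZX, only the acute value applies: ∠Y ≈ 34.24°.
Then ∠Z = 180° − ∠X − ∠Y ≈ 33.16°.
Law of sines gives XY = YZ·sin Z/sin X ≈ 6.5534.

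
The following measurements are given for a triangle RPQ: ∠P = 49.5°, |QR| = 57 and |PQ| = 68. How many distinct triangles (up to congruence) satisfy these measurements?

2

|PQ|·sin P = 68·sin(49.5°) ≈ 51.71.
Since |PQ| sin P < |QR| < |PQ| (51.71 < 57 < 68), two triangles exist.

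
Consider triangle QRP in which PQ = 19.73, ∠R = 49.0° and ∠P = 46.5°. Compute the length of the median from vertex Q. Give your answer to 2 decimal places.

The third angle is ∠Q = 180° − ∠R − ∠P = 84.50°.
Law of sines: RP = PQ·sin Q/sin R ≈ 26.022.
Law of sines: QR = PQ·sin P/sin R ≈ 18.963.
Median from Q: ½√(2·PQ² + 2·QR² − RP²) ≈ 14.323.

14.32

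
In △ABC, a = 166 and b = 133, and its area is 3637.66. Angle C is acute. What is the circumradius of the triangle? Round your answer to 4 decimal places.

From area = ½·a·b·sin C, we get sin C = 2·area/(a·b) ≈ 0.32953.
Taking the acute solution, ∠C ≈ 19.24°.
Law of cosines then gives c ≈ 59.626.
Circumradius = c/(2 sin C) ≈ 90.472.

R ≈ 90.4723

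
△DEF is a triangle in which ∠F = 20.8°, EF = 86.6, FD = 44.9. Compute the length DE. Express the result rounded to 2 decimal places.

47.39

By the law of cosines, DE² = EF² + FD² − 2·EF·FD·cos F = 2245.7, so DE ≈ 47.389.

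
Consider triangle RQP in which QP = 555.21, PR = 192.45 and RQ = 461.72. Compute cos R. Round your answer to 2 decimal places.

By the law of cosines, cos R = (PR² + RQ² − QP²) / (2·PR·RQ) ≈ -0.32656, so ∠R ≈ 109.06°.

-0.33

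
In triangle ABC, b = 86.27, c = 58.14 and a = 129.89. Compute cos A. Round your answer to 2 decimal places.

By the law of cosines, cos A = (b² + c² − a²) / (2·b·c) ≈ -0.60297, so ∠A ≈ 127.08°.

cos A ≈ -0.60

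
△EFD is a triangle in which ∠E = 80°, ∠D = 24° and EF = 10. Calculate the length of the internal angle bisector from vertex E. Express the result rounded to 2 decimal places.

The third angle is ∠F = 180° − ∠D − ∠E = 76.00°.
Law of sines: FD = EF·sin E/sin D ≈ 24.212.
Law of sines: DE = EF·sin F/sin D ≈ 23.856.
The bisector from E has length 2·DE·EF·cos(∠E/2)/(DE+EF) ≈ 10.796.

10.80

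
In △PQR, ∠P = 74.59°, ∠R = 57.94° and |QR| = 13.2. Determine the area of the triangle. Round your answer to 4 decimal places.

area ≈ 56.4387

The third angle is ∠Q = 180° − ∠R − ∠P = 47.47°.
Law of sines: |RP| = |QR|·sin Q/sin P ≈ 10.09.
Law of sines: |PQ| = |QR|·sin R/sin P ≈ 11.604.
Area = ½·|QR|·|RP|·sin R ≈ 56.439.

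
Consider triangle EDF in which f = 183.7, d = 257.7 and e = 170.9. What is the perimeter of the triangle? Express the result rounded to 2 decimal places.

Perimeter = 170.9 + 257.7 + 183.7 = 612.3.

612.30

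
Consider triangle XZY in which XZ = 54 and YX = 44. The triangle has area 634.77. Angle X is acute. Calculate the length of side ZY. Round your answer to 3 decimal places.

28.900

From area = ½·YX·XZ·sin X, we get sin X = 2·area/(YX·XZ) ≈ 0.53432.
Taking the acute solution, ∠X ≈ 32.30°.
Law of cosines then gives ZY ≈ 28.9.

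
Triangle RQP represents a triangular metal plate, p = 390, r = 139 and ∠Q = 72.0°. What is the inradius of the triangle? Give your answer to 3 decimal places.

By the law of cosines, q² = p² + r² − 2·p·r·cos Q = 1.3792e+05, so q ≈ 371.37.
Area = ½·p·r·sin Q ≈ 25778.
Semiperimeter s = (139+371.37+390)/2 = 450.19.
Inradius = area/s = 25778/450.19 ≈ 57.262.

57.262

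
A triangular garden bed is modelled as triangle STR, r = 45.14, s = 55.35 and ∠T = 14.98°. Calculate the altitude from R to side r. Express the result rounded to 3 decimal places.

14.307

By the law of cosines, t² = r² + s² − 2·r·s·cos T = 274.06, so t ≈ 16.555.
Area = ½·r·s·sin T ≈ 322.91.
The altitude from R has length 2·area/r ≈ 14.307.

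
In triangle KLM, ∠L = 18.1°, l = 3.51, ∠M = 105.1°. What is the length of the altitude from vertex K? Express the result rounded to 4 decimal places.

The third angle is ∠K = 180° − ∠L − ∠M = 56.80°.
Law of sines: k = l·sin K/sin L ≈ 9.4537.
Law of sines: m = l·sin M/sin L ≈ 10.908.
Area = ½·l·k·sin M ≈ 16.018.
The altitude from K has length 2·area/k ≈ 3.3888.

h_K ≈ 3.3888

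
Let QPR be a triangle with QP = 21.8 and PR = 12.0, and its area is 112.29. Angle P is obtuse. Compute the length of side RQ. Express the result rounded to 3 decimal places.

From area = ½·QP·PR·sin P, we get sin P = 2·area/(QP·PR) ≈ 0.85849.
Taking the obtuse solution, ∠P ≈ 2.109 rad.
Law of cosines then gives RQ ≈ 29.792.

29.792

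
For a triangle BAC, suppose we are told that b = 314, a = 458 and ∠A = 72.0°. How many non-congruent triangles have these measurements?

b·sin A = 314·sin(72.0°) ≈ 298.6.
Since a ≥ b, exactly one triangle exists.

1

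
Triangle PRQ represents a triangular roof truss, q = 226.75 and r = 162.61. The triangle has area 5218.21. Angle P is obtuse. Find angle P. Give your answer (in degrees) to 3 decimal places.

163.558

From area = ½·r·q·sin P, we get sin P = 2·area/(r·q) ≈ 0.28305.
Taking the obtuse solution, ∠P ≈ 163.56°.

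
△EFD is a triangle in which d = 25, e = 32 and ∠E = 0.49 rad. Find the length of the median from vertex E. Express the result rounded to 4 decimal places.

Law of sines: sin D = d·sin E/e ≈ 0.36768.
Since e ≥ d, only the acute value applies: ∠D ≈ 0.377 rad.
Then ∠F = π − ∠E − ∠D ≈ 2.275 rad.
Law of sines gives f = e·sin F/sin E ≈ 51.817.
Median from E: ½√(2·f² + 2·d² − e²) ≈ 37.403.

m_E ≈ 37.4031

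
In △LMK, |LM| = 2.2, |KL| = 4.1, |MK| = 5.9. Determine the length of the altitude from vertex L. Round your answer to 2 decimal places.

1.05

Semiperimeter s = (5.9 + 4.1 + 2.2)/2 = 6.1.
Heron's formula: area = √(6.1·0.2·2·3.9) ≈ 3.0848.
The altitude from L has length 2·area/|MK| ≈ 1.0457.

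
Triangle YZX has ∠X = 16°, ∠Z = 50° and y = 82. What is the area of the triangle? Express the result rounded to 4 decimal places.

area ≈ 777.0690

The third angle is ∠Y = 180° − ∠Z − ∠X = 114.00°.
Law of sines: z = y·sin Z/sin Y ≈ 68.76.
Law of sines: x = y·sin X/sin Y ≈ 24.741.
Area = ½·y·z·sin X ≈ 777.07.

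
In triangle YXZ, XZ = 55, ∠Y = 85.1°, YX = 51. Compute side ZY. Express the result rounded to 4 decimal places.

Law of sines: sin Z = YX·sin Y/XZ ≈ 0.92388.
Since XZ ≥ YX, only the acute value applies: ∠Z ≈ 67.50°.
Then ∠X = 180° − ∠Y − ∠Z ≈ 27.40°.
Law of sines gives ZY = XZ·sin X/sin Y ≈ 25.403.

25.4033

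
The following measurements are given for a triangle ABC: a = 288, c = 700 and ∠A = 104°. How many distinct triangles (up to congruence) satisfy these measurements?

c·sin A = 700·sin(104°) ≈ 679.2.
Since ∠A is not acute, a triangle exists only if a > c; here a ≤ c, so there is no triangle.

0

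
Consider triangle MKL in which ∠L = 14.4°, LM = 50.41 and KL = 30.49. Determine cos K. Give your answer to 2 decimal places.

By the law of cosines, MK² = KL² + LM² − 2·KL·LM·cos L = 493.38, so MK ≈ 22.212.
Law of cosines again: cos K = (MK² + KL² − LM²)/(2·MK·KL) ≈ -0.82550, so ∠K ≈ 145.64°.

cos K ≈ -0.83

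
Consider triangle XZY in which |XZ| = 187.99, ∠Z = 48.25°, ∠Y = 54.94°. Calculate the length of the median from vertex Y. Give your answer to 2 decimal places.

The third angle is ∠X = 180° − ∠Z − ∠Y = 76.81°.
Law of sines: |ZY| = |XZ|·sin X/sin Y ≈ 223.6.
Law of sines: |YX| = |XZ|·sin Z/sin Y ≈ 171.34.
Median from Y: ½√(2·|ZY|² + 2·|YX|² − |XZ|²) ≈ 175.62.

175.62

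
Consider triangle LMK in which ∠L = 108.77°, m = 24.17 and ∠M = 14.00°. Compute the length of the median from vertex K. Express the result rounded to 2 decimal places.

m_K ≈ 54.79

The third angle is ∠K = 180° − ∠L − ∠M = 57.23°.
Law of sines: l = m·sin L/sin M ≈ 94.595.
Law of sines: k = m·sin K/sin M ≈ 84.008.
Median from K: ½√(2·l² + 2·m² − k²) ≈ 54.789.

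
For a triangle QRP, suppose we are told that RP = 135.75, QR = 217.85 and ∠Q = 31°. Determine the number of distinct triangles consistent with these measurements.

QR·sin Q = 217.85·sin(31°) ≈ 112.2.
Since QR sin Q < RP < QR (112.2 < 135.75 < 217.85), two triangles exist.

2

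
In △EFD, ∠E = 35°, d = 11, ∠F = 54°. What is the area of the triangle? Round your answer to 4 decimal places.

28.0783

The third angle is ∠D = 180° − ∠E − ∠F = 91.00°.
Law of sines: e = d·sin E/sin D ≈ 6.3103.
Law of sines: f = d·sin F/sin D ≈ 8.9005.
Area = ½·d·e·sin F ≈ 28.078.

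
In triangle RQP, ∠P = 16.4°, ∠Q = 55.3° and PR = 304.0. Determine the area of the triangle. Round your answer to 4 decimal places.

The third angle is ∠R = 180° − ∠Q − ∠P = 108.30°.
Law of sines: QP = PR·sin R/sin Q ≈ 351.06.
Law of sines: RQ = PR·sin P/sin Q ≈ 104.4.
Area = ½·PR·QP·sin P ≈ 15066.

area ≈ 15066.2369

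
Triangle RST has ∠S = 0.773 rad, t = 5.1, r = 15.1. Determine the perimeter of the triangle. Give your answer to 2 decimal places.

By the law of cosines, s² = t² + r² − 2·t·r·cos S = 143.77, so s ≈ 11.99.
Semiperimeter p = (15.1+11.99+5.1)/2 = 16.095.
Perimeter = 15.1 + 11.99 + 5.1 = 32.19.

perimeter ≈ 32.19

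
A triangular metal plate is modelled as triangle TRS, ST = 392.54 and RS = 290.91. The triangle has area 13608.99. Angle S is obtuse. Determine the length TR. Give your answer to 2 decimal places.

678.62

From area = ½·RS·ST·sin S, we get sin S = 2·area/(RS·ST) ≈ 0.23835.
Taking the obtuse solution, ∠S ≈ 166.21°.
Law of cosines then gives TR ≈ 678.62.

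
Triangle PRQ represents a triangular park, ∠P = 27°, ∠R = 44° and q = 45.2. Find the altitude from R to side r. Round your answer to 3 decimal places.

20.520

The third angle is ∠Q = 180° − ∠P − ∠R = 109.00°.
Law of sines: p = q·sin P/sin Q ≈ 21.703.
Law of sines: r = q·sin R/sin Q ≈ 33.208.
Area = ½·q·p·sin R ≈ 340.72.
The altitude from R has length 2·area/r ≈ 20.52.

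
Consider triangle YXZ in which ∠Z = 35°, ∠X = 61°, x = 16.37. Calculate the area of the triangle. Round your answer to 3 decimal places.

The third angle is ∠Y = 180° − ∠X − ∠Z = 84.00°.
Law of sines: y = x·sin Y/sin X ≈ 18.614.
Law of sines: z = x·sin Z/sin X ≈ 10.735.
Area = ½·x·y·sin Z ≈ 87.388.

area ≈ 87.388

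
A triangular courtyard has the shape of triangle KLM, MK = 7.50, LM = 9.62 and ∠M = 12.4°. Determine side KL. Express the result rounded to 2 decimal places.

By the law of cosines, KL² = LM² + MK² − 2·LM·MK·cos M = 7.8606, so KL ≈ 2.8037.

2.80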